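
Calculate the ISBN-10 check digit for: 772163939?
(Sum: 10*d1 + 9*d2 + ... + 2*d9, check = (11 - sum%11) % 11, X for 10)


Weighted sum: 270
270 mod 11 = 6

Check digit: 5


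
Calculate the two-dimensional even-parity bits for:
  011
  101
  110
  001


Row parities: 0001
Column parities: 001

Row P: 0001, Col P: 001, Corner: 1


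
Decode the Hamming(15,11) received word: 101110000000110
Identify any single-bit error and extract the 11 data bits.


Syndrome = 0: no error detected

Data: 11000000110 (no errors)


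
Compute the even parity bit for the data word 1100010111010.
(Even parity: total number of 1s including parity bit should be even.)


Number of 1s in data: 7
Parity bit: 1

1


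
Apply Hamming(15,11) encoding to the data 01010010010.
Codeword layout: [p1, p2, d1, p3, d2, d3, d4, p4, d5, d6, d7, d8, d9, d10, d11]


Parity bits: p1=1, p2=1, p3=1, p4=0

110110100010010


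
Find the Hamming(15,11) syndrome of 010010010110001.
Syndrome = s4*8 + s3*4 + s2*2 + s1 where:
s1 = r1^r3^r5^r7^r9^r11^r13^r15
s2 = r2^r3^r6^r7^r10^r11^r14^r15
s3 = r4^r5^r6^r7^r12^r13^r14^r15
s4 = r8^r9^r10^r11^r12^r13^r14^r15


s1=1, s2=0, s3=0, s4=0

Syndrome = 1 (error at position 1)


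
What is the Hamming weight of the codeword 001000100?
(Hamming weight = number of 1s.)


Counting 1s in 001000100

2


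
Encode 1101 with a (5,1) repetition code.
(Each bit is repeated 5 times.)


Each bit -> 5 copies

11111111110000011111


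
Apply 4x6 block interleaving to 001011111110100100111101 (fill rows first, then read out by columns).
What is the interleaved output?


Matrix:
  001011
  111110
  100100
  111101
Read columns: 011101011101011111001001

011101011101011111001001


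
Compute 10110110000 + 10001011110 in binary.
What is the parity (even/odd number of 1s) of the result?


10110110000 = 1456
10001011110 = 1118
Sum = 2574 = 101000001110
1s count = 5

odd parity (5 ones in 101000001110)


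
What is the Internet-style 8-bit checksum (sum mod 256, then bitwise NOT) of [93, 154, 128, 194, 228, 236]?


Sum = 1033 mod 256 = 9
Complement = 246

246


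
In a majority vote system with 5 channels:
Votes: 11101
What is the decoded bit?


Ones: 4 out of 5
Threshold: 3

1 (4/5 voted 1)


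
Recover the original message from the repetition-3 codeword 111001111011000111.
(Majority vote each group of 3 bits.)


Groups: 111, 001, 111, 011, 000, 111
Majority votes: 101101

101101


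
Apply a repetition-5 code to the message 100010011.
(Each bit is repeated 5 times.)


Each bit -> 5 copies

111110000000000000001111100000000001111111111


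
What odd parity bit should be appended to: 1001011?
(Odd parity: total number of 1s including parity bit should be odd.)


Number of 1s in data: 4
Parity bit: 1

1


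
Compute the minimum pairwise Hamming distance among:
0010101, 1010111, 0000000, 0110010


Comparing all pairs, minimum distance: 2
Can detect 1 errors, correct 0 errors

2


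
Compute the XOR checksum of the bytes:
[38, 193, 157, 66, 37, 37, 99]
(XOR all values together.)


XOR chain: 38 ^ 193 ^ 157 ^ 66 ^ 37 ^ 37 ^ 99 = 91

91


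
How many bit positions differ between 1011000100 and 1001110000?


XOR: 0010110100
Count of 1s: 4

4


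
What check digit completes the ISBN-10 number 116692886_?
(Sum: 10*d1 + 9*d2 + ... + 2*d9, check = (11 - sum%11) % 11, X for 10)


Weighted sum: 241
241 mod 11 = 10

Check digit: 1


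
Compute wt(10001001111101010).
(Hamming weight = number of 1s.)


Counting 1s in 10001001111101010

9


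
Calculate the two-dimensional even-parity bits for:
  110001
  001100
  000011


Row parities: 100
Column parities: 111110

Row P: 100, Col P: 111110, Corner: 1


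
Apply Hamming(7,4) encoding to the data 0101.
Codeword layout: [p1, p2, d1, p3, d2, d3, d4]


Parity bits: p1=0, p2=1, p3=0

0100101


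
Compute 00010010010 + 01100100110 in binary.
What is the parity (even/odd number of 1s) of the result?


00010010010 = 146
01100100110 = 806
Sum = 952 = 1110111000
1s count = 6

even parity (6 ones in 1110111000)


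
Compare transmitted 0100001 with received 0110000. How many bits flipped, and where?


XOR: 0010001

2 error(s) at position(s): 2, 6


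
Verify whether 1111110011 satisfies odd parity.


Number of 1s: 8

No, parity error (8 ones)


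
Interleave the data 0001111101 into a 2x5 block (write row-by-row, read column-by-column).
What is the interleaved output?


Matrix:
  00011
  11101
Read columns: 0101011011

0101011011


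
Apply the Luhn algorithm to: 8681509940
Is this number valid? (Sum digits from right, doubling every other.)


Luhn sum = 48
48 mod 10 = 8

Invalid (Luhn sum mod 10 = 8)


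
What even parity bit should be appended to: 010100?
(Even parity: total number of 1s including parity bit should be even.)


Number of 1s in data: 2
Parity bit: 0

0


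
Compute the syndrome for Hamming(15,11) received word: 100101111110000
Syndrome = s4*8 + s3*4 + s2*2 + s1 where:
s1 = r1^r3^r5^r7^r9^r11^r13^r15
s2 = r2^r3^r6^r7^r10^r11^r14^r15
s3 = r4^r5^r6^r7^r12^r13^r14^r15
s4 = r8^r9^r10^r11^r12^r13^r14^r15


s1=0, s2=0, s3=1, s4=0

Syndrome = 4 (error at position 4)


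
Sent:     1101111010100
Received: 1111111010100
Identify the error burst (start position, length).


XOR: 0010000000000

Burst at position 2, length 1


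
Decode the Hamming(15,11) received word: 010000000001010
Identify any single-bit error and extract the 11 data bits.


Syndrome = 0: no error detected

Data: 00000001010 (no errors)


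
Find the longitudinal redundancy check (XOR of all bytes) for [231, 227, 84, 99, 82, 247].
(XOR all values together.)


XOR chain: 231 ^ 227 ^ 84 ^ 99 ^ 82 ^ 247 = 150

150


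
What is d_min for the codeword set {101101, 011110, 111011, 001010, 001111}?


Comparing all pairs, minimum distance: 2
Can detect 1 errors, correct 0 errors

2


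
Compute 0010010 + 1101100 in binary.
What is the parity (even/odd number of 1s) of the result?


0010010 = 18
1101100 = 108
Sum = 126 = 1111110
1s count = 6

even parity (6 ones in 1111110)


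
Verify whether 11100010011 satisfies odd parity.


Number of 1s: 6

No, parity error (6 ones)


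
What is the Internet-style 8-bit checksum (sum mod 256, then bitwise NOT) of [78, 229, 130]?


Sum = 437 mod 256 = 181
Complement = 74

74


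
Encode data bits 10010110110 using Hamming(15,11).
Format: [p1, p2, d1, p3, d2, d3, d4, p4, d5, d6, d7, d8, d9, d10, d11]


Parity bits: p1=0, p2=1, p3=1, p4=0

011100100110110


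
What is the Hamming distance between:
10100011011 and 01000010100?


XOR: 11100001111
Count of 1s: 7

7


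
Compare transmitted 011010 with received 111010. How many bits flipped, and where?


XOR: 100000

1 error(s) at position(s): 0


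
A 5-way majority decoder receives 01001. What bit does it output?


Ones: 2 out of 5
Threshold: 3

0 (2/5 voted 1)


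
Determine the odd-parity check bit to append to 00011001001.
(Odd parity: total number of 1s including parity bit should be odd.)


Number of 1s in data: 4
Parity bit: 1

1


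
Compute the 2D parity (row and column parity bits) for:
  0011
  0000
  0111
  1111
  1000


Row parities: 00101
Column parities: 0011

Row P: 00101, Col P: 0011, Corner: 0


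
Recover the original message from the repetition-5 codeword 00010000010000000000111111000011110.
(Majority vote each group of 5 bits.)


Groups: 00010, 00001, 00000, 00000, 11111, 10000, 11110
Majority votes: 0000101

0000101


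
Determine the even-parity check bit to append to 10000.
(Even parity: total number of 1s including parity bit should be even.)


Number of 1s in data: 1
Parity bit: 1

1


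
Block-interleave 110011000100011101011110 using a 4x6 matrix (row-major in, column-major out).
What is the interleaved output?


Matrix:
  110011
  000100
  011101
  011110
Read columns: 100010110011011110011010

100010110011011110011010


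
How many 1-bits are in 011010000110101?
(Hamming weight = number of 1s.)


Counting 1s in 011010000110101

7


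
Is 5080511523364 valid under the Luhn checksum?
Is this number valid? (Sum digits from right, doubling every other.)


Luhn sum = 40
40 mod 10 = 0

Valid (Luhn sum mod 10 = 0)


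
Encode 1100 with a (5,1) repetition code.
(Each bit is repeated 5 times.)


Each bit -> 5 copies

11111111110000000000


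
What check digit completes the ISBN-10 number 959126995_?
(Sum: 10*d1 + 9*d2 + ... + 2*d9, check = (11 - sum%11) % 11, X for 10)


Weighted sum: 329
329 mod 11 = 10

Check digit: 1


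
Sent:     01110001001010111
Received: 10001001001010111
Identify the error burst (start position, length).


XOR: 11111000000000000

Burst at position 0, length 5


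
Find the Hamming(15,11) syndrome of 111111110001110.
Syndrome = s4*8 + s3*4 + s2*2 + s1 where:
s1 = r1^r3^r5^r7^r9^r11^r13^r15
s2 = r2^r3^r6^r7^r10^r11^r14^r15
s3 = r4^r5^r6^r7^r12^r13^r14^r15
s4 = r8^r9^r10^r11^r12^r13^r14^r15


s1=1, s2=1, s3=1, s4=0

Syndrome = 7 (error at position 7)


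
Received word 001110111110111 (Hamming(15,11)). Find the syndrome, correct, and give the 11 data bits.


Syndrome = 9: error at position 9

Data: 11010110111 (corrected bit 9)


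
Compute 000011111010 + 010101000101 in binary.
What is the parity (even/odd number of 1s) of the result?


000011111010 = 250
010101000101 = 1349
Sum = 1599 = 11000111111
1s count = 8

even parity (8 ones in 11000111111)


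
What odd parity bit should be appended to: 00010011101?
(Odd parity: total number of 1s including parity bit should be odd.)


Number of 1s in data: 5
Parity bit: 0

0


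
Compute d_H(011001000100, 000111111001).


XOR: 011110111101
Count of 1s: 9

9


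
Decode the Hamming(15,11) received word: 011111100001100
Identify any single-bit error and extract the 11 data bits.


Syndrome = 0: no error detected

Data: 11110001100 (no errors)


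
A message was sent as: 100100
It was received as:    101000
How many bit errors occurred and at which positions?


XOR: 001100

2 error(s) at position(s): 2, 3


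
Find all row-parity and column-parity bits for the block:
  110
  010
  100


Row parities: 011
Column parities: 000

Row P: 011, Col P: 000, Corner: 0


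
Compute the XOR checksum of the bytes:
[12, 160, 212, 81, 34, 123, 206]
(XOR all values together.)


XOR chain: 12 ^ 160 ^ 212 ^ 81 ^ 34 ^ 123 ^ 206 = 190

190


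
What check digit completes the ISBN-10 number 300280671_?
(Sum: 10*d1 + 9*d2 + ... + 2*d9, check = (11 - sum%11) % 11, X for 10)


Weighted sum: 139
139 mod 11 = 7

Check digit: 4


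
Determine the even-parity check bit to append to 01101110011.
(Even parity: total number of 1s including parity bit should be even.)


Number of 1s in data: 7
Parity bit: 1

1


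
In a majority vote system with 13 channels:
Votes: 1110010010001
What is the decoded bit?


Ones: 6 out of 13
Threshold: 7

0 (6/13 voted 1)


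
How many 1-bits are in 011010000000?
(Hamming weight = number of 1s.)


Counting 1s in 011010000000

3


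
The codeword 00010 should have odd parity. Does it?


Number of 1s: 1

Yes, parity is correct (1 ones)


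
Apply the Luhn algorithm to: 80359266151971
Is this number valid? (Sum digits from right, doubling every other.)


Luhn sum = 62
62 mod 10 = 2

Invalid (Luhn sum mod 10 = 2)


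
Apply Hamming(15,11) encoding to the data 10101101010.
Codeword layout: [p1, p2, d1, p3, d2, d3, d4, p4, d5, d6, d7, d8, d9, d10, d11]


Parity bits: p1=0, p2=0, p3=1, p4=0

001101001101010


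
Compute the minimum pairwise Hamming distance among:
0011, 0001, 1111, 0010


Comparing all pairs, minimum distance: 1
Can detect 0 errors, correct 0 errors

1


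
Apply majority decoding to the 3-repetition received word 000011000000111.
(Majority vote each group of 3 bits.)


Groups: 000, 011, 000, 000, 111
Majority votes: 01001

01001


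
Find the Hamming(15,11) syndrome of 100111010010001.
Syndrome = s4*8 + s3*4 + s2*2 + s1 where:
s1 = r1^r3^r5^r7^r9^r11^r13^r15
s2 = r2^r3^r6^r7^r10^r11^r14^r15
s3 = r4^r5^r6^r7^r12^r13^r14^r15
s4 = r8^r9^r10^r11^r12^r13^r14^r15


s1=0, s2=1, s3=0, s4=1

Syndrome = 10 (error at position 10)


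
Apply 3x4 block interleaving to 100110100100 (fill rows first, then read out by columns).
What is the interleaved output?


Matrix:
  1001
  1010
  0100
Read columns: 110001010100

110001010100


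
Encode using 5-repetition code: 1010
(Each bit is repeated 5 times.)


Each bit -> 5 copies

11111000001111100000


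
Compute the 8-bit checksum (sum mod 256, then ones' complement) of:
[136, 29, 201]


Sum = 366 mod 256 = 110
Complement = 145

145


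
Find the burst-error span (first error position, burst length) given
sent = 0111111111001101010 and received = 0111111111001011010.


XOR: 0000000000000110000

Burst at position 13, length 2


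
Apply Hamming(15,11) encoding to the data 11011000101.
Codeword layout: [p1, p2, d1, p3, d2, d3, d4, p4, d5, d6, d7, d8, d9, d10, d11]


Parity bits: p1=0, p2=1, p3=0, p4=1

011010111000101


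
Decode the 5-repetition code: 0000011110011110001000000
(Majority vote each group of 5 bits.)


Groups: 00000, 11110, 01111, 00010, 00000
Majority votes: 01100

01100


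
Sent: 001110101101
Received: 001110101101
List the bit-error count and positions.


XOR: 000000000000

0 errors (received matches sent)


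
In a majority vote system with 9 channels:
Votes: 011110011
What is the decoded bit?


Ones: 6 out of 9
Threshold: 5

1 (6/9 voted 1)


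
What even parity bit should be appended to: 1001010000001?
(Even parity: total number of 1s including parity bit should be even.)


Number of 1s in data: 4
Parity bit: 0

0


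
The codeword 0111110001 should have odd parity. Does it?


Number of 1s: 6

No, parity error (6 ones)


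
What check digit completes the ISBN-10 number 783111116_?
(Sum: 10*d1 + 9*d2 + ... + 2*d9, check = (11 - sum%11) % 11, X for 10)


Weighted sum: 203
203 mod 11 = 5

Check digit: 6


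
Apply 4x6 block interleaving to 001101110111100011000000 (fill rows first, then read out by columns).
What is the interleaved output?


Matrix:
  001101
  110111
  100011
  000000
Read columns: 011001001000110001101110

011001001000110001101110


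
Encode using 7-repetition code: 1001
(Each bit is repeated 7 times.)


Each bit -> 7 copies

1111111000000000000001111111


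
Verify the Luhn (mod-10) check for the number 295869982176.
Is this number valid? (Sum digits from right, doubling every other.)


Luhn sum = 67
67 mod 10 = 7

Invalid (Luhn sum mod 10 = 7)


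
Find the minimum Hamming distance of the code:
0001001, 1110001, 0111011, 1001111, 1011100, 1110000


Comparing all pairs, minimum distance: 1
Can detect 0 errors, correct 0 errors

1


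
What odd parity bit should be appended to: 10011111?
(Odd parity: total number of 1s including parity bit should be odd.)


Number of 1s in data: 6
Parity bit: 1

1


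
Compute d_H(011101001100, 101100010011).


XOR: 110001011111
Count of 1s: 8

8


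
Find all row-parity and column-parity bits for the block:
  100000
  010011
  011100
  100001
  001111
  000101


Row parities: 111000
Column parities: 000100

Row P: 111000, Col P: 000100, Corner: 1


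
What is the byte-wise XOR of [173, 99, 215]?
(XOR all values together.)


XOR chain: 173 ^ 99 ^ 215 = 25

25


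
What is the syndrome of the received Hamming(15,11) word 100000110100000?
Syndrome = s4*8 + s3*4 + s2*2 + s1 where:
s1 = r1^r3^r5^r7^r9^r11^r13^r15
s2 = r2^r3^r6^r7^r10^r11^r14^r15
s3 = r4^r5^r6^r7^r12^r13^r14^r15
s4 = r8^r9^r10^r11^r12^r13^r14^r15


s1=0, s2=0, s3=1, s4=0

Syndrome = 4 (error at position 4)


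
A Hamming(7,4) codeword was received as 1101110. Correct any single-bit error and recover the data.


Syndrome = 4: error at position 4

Data: 0110 (corrected bit 4)


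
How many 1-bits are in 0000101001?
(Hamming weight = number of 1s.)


Counting 1s in 0000101001

3


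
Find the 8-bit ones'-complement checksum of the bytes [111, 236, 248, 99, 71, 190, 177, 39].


Sum = 1171 mod 256 = 147
Complement = 108

108


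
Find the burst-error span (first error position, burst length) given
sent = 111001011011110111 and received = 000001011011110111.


XOR: 111000000000000000

Burst at position 0, length 3


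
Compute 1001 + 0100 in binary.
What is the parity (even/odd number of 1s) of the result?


1001 = 9
0100 = 4
Sum = 13 = 1101
1s count = 3

odd parity (3 ones in 1101)


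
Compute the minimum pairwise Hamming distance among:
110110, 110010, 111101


Comparing all pairs, minimum distance: 1
Can detect 0 errors, correct 0 errors

1


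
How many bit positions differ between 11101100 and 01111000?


XOR: 10010100
Count of 1s: 3

3


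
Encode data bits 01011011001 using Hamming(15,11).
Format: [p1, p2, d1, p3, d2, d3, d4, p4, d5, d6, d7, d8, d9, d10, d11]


Parity bits: p1=1, p2=1, p3=0, p4=0

110010101011001


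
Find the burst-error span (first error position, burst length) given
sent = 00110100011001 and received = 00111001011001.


XOR: 00001101000000

Burst at position 4, length 4


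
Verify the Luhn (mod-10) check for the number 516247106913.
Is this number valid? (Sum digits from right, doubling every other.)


Luhn sum = 41
41 mod 10 = 1

Invalid (Luhn sum mod 10 = 1)


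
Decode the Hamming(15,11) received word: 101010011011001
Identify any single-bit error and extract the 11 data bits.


Syndrome = 14: error at position 14

Data: 11001011011 (corrected bit 14)


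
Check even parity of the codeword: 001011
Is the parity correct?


Number of 1s: 3

No, parity error (3 ones)


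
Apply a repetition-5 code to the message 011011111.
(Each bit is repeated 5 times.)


Each bit -> 5 copies

000001111111111000001111111111111111111111111


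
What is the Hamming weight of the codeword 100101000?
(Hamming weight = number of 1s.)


Counting 1s in 100101000

3


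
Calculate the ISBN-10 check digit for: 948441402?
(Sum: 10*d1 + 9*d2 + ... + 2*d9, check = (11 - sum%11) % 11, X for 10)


Weighted sum: 267
267 mod 11 = 3

Check digit: 8


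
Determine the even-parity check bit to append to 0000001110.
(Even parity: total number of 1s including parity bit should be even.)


Number of 1s in data: 3
Parity bit: 1

1


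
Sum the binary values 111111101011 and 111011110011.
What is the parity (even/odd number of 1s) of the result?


111111101011 = 4075
111011110011 = 3827
Sum = 7902 = 1111011011110
1s count = 10

even parity (10 ones in 1111011011110)


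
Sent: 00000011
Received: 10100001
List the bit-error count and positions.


XOR: 10100010

3 error(s) at position(s): 0, 2, 6


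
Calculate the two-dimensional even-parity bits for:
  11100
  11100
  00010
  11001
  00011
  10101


Row parities: 111101
Column parities: 01101

Row P: 111101, Col P: 01101, Corner: 1


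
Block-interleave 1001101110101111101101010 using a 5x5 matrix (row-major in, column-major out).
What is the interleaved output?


Matrix:
  10011
  01110
  10111
  11011
  01010
Read columns: 1011001011011001111110110

1011001011011001111110110


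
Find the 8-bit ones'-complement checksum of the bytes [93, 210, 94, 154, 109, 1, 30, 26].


Sum = 717 mod 256 = 205
Complement = 50

50


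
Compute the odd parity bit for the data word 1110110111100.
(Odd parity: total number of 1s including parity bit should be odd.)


Number of 1s in data: 9
Parity bit: 0

0


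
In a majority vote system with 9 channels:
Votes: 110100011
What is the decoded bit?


Ones: 5 out of 9
Threshold: 5

1 (5/9 voted 1)


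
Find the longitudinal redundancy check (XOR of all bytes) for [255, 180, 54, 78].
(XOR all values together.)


XOR chain: 255 ^ 180 ^ 54 ^ 78 = 51

51


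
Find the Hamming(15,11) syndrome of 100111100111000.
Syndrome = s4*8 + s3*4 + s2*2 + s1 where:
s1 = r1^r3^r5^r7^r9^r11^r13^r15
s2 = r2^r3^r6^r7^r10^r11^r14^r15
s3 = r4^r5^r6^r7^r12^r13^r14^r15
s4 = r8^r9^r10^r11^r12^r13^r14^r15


s1=0, s2=0, s3=1, s4=1

Syndrome = 12 (error at position 12)


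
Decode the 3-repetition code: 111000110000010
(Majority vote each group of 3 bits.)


Groups: 111, 000, 110, 000, 010
Majority votes: 10100

10100


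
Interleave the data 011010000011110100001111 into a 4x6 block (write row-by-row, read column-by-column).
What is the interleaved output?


Matrix:
  011010
  000011
  110100
  001111
Read columns: 001010101001001111010101

001010101001001111010101


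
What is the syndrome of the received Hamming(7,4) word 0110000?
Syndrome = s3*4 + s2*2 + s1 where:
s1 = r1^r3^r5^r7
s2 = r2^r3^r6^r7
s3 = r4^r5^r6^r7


s1=1, s2=0, s3=0

Syndrome = 1 (error at position 1)


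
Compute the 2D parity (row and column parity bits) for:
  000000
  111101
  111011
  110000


Row parities: 0110
Column parities: 110110

Row P: 0110, Col P: 110110, Corner: 0


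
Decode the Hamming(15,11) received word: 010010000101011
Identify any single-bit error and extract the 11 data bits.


Syndrome = 0: no error detected

Data: 01000101011 (no errors)


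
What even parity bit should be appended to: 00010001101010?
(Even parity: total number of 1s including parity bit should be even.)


Number of 1s in data: 5
Parity bit: 1

1


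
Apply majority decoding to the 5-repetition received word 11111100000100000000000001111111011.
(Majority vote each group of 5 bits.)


Groups: 11111, 10000, 01000, 00000, 00000, 11111, 11011
Majority votes: 1000011

1000011


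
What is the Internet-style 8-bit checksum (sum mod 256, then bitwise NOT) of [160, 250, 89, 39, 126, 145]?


Sum = 809 mod 256 = 41
Complement = 214

214


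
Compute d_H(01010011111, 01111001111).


XOR: 00101010000
Count of 1s: 3

3


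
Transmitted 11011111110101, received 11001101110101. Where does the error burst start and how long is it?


XOR: 00010010000000

Burst at position 3, length 4


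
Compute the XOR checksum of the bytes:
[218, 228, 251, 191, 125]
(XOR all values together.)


XOR chain: 218 ^ 228 ^ 251 ^ 191 ^ 125 = 7

7


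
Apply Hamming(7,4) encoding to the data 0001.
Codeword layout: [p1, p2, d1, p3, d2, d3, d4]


Parity bits: p1=1, p2=1, p3=1

1101001


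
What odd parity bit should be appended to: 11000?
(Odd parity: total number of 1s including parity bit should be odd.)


Number of 1s in data: 2
Parity bit: 1

1


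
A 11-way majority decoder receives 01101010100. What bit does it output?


Ones: 5 out of 11
Threshold: 6

0 (5/11 voted 1)


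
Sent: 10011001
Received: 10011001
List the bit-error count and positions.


XOR: 00000000

0 errors (received matches sent)


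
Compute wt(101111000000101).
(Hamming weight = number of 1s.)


Counting 1s in 101111000000101

7


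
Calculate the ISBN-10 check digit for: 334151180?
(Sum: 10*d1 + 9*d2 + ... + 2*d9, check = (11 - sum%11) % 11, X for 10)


Weighted sum: 159
159 mod 11 = 5

Check digit: 6


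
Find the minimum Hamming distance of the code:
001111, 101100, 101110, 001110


Comparing all pairs, minimum distance: 1
Can detect 0 errors, correct 0 errors

1


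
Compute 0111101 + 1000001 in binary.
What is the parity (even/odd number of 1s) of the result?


0111101 = 61
1000001 = 65
Sum = 126 = 1111110
1s count = 6

even parity (6 ones in 1111110)


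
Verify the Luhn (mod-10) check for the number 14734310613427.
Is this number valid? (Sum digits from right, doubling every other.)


Luhn sum = 52
52 mod 10 = 2

Invalid (Luhn sum mod 10 = 2)


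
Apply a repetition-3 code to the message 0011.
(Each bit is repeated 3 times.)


Each bit -> 3 copies

000000111111


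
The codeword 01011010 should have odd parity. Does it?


Number of 1s: 4

No, parity error (4 ones)


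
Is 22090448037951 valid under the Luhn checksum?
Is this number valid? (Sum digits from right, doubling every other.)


Luhn sum = 54
54 mod 10 = 4

Invalid (Luhn sum mod 10 = 4)


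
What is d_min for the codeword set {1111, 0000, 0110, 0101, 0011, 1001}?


Comparing all pairs, minimum distance: 2
Can detect 1 errors, correct 0 errors

2


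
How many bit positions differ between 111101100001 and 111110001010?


XOR: 000011101011
Count of 1s: 6

6


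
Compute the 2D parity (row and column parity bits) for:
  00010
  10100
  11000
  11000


Row parities: 1000
Column parities: 10110

Row P: 1000, Col P: 10110, Corner: 1


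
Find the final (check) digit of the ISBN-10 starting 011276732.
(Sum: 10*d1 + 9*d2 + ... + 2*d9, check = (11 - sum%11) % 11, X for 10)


Weighted sum: 144
144 mod 11 = 1

Check digit: X


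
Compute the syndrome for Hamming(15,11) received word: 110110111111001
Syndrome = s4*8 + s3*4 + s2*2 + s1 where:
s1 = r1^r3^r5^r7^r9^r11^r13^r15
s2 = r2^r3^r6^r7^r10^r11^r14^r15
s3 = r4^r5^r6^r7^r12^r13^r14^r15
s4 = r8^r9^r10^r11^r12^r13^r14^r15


s1=0, s2=1, s3=1, s4=0

Syndrome = 6 (error at position 6)


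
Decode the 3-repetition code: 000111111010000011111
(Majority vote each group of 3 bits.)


Groups: 000, 111, 111, 010, 000, 011, 111
Majority votes: 0110011

0110011


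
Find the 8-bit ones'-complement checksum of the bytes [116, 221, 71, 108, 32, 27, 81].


Sum = 656 mod 256 = 144
Complement = 111

111


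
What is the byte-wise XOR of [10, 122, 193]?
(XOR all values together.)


XOR chain: 10 ^ 122 ^ 193 = 177

177


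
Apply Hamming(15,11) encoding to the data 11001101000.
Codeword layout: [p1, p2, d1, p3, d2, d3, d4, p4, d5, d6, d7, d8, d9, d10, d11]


Parity bits: p1=1, p2=0, p3=0, p4=1

101010011101000


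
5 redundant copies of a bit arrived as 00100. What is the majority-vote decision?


Ones: 1 out of 5
Threshold: 3

0 (1/5 voted 1)


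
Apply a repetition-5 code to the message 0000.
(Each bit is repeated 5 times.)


Each bit -> 5 copies

00000000000000000000


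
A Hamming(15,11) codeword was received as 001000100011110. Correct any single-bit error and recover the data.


Syndrome = 0: no error detected

Data: 10010011110 (no errors)


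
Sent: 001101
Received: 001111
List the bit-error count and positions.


XOR: 000010

1 error(s) at position(s): 4


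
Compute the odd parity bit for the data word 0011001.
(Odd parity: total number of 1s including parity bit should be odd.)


Number of 1s in data: 3
Parity bit: 0

0


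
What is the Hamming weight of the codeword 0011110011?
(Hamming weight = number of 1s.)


Counting 1s in 0011110011

6


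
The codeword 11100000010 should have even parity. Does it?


Number of 1s: 4

Yes, parity is correct (4 ones)


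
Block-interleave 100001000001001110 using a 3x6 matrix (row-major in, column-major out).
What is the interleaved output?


Matrix:
  100001
  000001
  001110
Read columns: 100000001001001110

100000001001001110


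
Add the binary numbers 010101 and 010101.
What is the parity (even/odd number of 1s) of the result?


010101 = 21
010101 = 21
Sum = 42 = 101010
1s count = 3

odd parity (3 ones in 101010)


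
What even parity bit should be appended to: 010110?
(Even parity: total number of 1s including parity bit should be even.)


Number of 1s in data: 3
Parity bit: 1

1


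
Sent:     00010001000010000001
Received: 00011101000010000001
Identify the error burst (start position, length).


XOR: 00001100000000000000

Burst at position 4, length 2


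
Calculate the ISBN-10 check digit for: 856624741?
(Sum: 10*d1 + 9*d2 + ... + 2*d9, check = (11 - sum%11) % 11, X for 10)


Weighted sum: 289
289 mod 11 = 3

Check digit: 8


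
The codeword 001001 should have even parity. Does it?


Number of 1s: 2

Yes, parity is correct (2 ones)


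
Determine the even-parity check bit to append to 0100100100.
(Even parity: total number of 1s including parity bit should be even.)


Number of 1s in data: 3
Parity bit: 1

1


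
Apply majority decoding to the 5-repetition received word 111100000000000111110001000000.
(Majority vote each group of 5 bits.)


Groups: 11110, 00000, 00000, 11111, 00010, 00000
Majority votes: 100100

100100


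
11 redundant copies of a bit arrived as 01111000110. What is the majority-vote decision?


Ones: 6 out of 11
Threshold: 6

1 (6/11 voted 1)


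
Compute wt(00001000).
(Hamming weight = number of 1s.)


Counting 1s in 00001000

1


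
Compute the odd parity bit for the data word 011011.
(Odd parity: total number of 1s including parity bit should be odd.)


Number of 1s in data: 4
Parity bit: 1

1


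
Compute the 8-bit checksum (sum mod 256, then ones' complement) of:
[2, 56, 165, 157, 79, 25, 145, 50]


Sum = 679 mod 256 = 167
Complement = 88

88


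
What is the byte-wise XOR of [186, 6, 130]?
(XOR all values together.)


XOR chain: 186 ^ 6 ^ 130 = 62

62


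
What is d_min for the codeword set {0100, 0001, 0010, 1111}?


Comparing all pairs, minimum distance: 2
Can detect 1 errors, correct 0 errors

2


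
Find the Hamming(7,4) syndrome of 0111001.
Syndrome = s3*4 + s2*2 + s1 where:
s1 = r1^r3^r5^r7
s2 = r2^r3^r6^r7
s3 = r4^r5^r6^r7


s1=0, s2=1, s3=0

Syndrome = 2 (error at position 2)


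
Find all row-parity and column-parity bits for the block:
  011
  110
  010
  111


Row parities: 0011
Column parities: 000

Row P: 0011, Col P: 000, Corner: 0


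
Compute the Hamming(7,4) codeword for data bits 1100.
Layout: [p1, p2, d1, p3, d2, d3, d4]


Parity bits: p1=0, p2=1, p3=1

0111100


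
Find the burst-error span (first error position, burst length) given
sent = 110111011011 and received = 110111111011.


XOR: 000000100000

Burst at position 6, length 1


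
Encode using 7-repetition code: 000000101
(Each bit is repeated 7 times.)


Each bit -> 7 copies

000000000000000000000000000000000000000000111111100000001111111


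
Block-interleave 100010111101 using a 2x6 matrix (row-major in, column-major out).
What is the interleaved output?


Matrix:
  100010
  111101
Read columns: 110101011001

110101011001


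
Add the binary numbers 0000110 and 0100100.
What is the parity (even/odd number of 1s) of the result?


0000110 = 6
0100100 = 36
Sum = 42 = 101010
1s count = 3

odd parity (3 ones in 101010)


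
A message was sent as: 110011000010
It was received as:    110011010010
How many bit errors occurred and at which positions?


XOR: 000000010000

1 error(s) at position(s): 7


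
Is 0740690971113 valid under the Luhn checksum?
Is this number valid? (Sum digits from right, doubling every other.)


Luhn sum = 48
48 mod 10 = 8

Invalid (Luhn sum mod 10 = 8)


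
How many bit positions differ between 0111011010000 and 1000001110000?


XOR: 1111010100000
Count of 1s: 6

6


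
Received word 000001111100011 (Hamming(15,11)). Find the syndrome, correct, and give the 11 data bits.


Syndrome = 11: error at position 11

Data: 00111110011 (corrected bit 11)


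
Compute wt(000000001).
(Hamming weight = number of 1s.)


Counting 1s in 000000001

1


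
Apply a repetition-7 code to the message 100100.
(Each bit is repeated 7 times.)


Each bit -> 7 copies

111111100000000000000111111100000000000000


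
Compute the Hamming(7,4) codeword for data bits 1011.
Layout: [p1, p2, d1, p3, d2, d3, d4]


Parity bits: p1=0, p2=1, p3=0

0110011


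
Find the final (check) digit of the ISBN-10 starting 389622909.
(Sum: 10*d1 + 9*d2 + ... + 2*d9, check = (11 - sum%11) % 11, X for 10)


Weighted sum: 292
292 mod 11 = 6

Check digit: 5


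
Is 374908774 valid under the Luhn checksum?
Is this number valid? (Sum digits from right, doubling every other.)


Luhn sum = 44
44 mod 10 = 4

Invalid (Luhn sum mod 10 = 4)


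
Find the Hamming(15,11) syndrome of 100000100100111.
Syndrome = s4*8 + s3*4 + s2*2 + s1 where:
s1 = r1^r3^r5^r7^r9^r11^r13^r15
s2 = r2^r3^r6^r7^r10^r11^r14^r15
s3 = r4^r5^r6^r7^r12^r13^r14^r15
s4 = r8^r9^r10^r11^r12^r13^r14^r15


s1=0, s2=0, s3=0, s4=0

Syndrome = 0 (no error)


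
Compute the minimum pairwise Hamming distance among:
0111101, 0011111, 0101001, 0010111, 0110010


Comparing all pairs, minimum distance: 1
Can detect 0 errors, correct 0 errors

1


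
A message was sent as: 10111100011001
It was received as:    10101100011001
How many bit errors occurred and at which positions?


XOR: 00010000000000

1 error(s) at position(s): 3


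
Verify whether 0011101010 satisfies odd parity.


Number of 1s: 5

Yes, parity is correct (5 ones)


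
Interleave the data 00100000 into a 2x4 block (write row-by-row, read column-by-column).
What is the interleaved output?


Matrix:
  0010
  0000
Read columns: 00001000

00001000


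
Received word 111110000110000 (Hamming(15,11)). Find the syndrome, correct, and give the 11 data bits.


Syndrome = 0: no error detected

Data: 11000110000 (no errors)


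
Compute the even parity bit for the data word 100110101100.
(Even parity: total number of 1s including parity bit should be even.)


Number of 1s in data: 6
Parity bit: 0

0


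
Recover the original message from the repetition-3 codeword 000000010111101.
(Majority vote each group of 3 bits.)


Groups: 000, 000, 010, 111, 101
Majority votes: 00011

00011


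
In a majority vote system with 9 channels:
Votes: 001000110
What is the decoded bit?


Ones: 3 out of 9
Threshold: 5

0 (3/9 voted 1)


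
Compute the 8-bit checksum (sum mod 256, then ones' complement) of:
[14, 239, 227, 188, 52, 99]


Sum = 819 mod 256 = 51
Complement = 204

204


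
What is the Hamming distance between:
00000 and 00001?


XOR: 00001
Count of 1s: 1

1


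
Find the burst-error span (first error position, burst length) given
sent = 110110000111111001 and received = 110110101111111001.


XOR: 000000101000000000

Burst at position 6, length 3


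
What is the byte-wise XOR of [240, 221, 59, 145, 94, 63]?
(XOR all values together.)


XOR chain: 240 ^ 221 ^ 59 ^ 145 ^ 94 ^ 63 = 230

230


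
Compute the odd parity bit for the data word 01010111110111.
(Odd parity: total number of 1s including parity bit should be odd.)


Number of 1s in data: 10
Parity bit: 1

1


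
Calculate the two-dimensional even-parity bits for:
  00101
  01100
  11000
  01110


Row parities: 0001
Column parities: 11111

Row P: 0001, Col P: 11111, Corner: 1


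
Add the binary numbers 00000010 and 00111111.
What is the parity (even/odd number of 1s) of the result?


00000010 = 2
00111111 = 63
Sum = 65 = 1000001
1s count = 2

even parity (2 ones in 1000001)


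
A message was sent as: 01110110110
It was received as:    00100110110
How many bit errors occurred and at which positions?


XOR: 01010000000

2 error(s) at position(s): 1, 3


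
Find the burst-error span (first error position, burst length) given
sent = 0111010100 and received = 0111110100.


XOR: 0000100000

Burst at position 4, length 1


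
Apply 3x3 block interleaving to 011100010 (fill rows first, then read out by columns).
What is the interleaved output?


Matrix:
  011
  100
  010
Read columns: 010101100

010101100


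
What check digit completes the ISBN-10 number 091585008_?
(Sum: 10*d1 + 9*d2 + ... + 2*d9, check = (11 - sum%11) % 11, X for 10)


Weighted sum: 213
213 mod 11 = 4

Check digit: 7


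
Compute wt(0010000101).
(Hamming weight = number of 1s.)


Counting 1s in 0010000101

3


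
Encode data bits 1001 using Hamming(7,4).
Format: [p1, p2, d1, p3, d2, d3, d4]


Parity bits: p1=0, p2=0, p3=1

0011001


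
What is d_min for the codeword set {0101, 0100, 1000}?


Comparing all pairs, minimum distance: 1
Can detect 0 errors, correct 0 errors

1


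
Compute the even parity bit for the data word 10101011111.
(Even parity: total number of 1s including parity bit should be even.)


Number of 1s in data: 8
Parity bit: 0

0


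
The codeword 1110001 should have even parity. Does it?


Number of 1s: 4

Yes, parity is correct (4 ones)


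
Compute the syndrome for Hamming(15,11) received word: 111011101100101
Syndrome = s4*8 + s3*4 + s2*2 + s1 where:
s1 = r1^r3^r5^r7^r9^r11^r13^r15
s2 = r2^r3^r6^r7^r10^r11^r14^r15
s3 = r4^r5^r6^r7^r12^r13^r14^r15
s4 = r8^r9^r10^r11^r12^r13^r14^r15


s1=1, s2=0, s3=1, s4=0

Syndrome = 5 (error at position 5)


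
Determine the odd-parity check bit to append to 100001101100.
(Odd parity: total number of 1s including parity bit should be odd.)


Number of 1s in data: 5
Parity bit: 0

0


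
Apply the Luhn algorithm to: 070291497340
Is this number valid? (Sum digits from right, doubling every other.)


Luhn sum = 52
52 mod 10 = 2

Invalid (Luhn sum mod 10 = 2)


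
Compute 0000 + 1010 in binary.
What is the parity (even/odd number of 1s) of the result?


0000 = 0
1010 = 10
Sum = 10 = 1010
1s count = 2

even parity (2 ones in 1010)


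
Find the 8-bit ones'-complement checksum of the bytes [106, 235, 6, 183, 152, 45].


Sum = 727 mod 256 = 215
Complement = 40

40


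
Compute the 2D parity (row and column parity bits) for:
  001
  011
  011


Row parities: 100
Column parities: 001

Row P: 100, Col P: 001, Corner: 1


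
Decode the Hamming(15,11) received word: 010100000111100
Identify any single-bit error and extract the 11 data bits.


Syndrome = 6: error at position 6

Data: 00100111100 (corrected bit 6)


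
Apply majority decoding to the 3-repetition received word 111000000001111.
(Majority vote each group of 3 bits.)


Groups: 111, 000, 000, 001, 111
Majority votes: 10001

10001


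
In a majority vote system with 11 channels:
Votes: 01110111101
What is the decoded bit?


Ones: 8 out of 11
Threshold: 6

1 (8/11 voted 1)


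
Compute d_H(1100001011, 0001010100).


XOR: 1101011111
Count of 1s: 8

8


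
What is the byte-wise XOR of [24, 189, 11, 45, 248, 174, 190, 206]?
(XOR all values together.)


XOR chain: 24 ^ 189 ^ 11 ^ 45 ^ 248 ^ 174 ^ 190 ^ 206 = 165

165


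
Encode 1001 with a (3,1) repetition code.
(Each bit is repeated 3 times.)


Each bit -> 3 copies

111000000111


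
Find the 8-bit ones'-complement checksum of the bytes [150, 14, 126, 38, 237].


Sum = 565 mod 256 = 53
Complement = 202

202


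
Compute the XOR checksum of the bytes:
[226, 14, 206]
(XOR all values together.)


XOR chain: 226 ^ 14 ^ 206 = 34

34


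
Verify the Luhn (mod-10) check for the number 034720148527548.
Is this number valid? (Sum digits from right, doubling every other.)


Luhn sum = 63
63 mod 10 = 3

Invalid (Luhn sum mod 10 = 3)


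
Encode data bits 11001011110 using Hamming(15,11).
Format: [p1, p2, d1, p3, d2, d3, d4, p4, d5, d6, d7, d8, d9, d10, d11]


Parity bits: p1=1, p2=1, p3=0, p4=1

111010011011110


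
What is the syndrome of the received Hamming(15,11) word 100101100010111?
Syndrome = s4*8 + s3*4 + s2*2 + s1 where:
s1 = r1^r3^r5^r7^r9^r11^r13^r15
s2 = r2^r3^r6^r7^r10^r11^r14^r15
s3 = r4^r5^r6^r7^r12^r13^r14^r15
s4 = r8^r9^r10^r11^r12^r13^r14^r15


s1=1, s2=1, s3=0, s4=0

Syndrome = 3 (error at position 3)


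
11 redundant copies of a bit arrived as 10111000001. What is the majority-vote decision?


Ones: 5 out of 11
Threshold: 6

0 (5/11 voted 1)


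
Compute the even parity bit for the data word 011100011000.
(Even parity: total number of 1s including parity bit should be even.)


Number of 1s in data: 5
Parity bit: 1

1
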